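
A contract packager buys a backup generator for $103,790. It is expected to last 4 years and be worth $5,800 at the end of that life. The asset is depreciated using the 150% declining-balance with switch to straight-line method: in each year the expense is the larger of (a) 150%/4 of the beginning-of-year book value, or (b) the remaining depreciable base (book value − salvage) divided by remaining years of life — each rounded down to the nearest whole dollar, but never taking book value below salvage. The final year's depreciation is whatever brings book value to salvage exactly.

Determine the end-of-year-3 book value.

Depreciable base = $103,790 − $5,800 = $97,990.
Year 1: DB = ⌊$103,790 × 150%/4⌋ = $38,921; SL = ⌊$97,990/4⌋ = $24,497 → take DB $38,921. Book value $64,869.
Year 2: DB = ⌊$64,869 × 150%/4⌋ = $24,325; SL = ⌊$59,069/3⌋ = $19,689 → take DB $24,325. Book value $40,544.
Year 3: DB = ⌊$40,544 × 150%/4⌋ = $15,204; SL = ⌊$34,744/2⌋ = $17,372 → take SL $17,372. Book value $23,172.

$23,172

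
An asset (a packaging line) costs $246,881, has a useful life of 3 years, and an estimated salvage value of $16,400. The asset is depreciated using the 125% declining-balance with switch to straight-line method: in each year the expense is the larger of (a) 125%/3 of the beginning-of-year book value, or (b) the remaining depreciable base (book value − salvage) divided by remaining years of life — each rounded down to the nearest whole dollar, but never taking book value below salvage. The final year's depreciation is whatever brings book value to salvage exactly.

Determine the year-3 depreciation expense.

$63,807

Depreciable base = $246,881 − $16,400 = $230,481.
Year 1: DB = ⌊$246,881 × 125%/3⌋ = $102,867; SL = ⌊$230,481/3⌋ = $76,827 → take DB $102,867. Book value $144,014.
Year 2: DB = ⌊$144,014 × 125%/3⌋ = $60,005; SL = ⌊$127,614/2⌋ = $63,807 → take SL $63,807. Book value $80,207.
Year 3 (final): $80,207 − $16,400 = $63,807. Book value $16,400.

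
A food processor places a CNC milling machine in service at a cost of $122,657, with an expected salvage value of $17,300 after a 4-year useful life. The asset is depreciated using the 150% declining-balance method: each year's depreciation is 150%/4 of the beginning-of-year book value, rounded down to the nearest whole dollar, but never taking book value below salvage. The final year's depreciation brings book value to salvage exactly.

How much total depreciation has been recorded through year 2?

$74,743

Depreciable base = $122,657 − $17,300 = $105,357.
Year 1: ⌊$122,657 × 150%/4⌋ = $45,996. Book value $76,661.
Year 2: ⌊$76,661 × 150%/4⌋ = $28,747. Book value $47,914.
Accumulated through year 2 = $122,657 − $47,914 = $74,743.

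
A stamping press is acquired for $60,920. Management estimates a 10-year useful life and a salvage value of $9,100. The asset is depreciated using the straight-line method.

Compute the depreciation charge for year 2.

Depreciable base = $60,920 − $9,100 = $51,820.
Annual expense = $51,820 / 10 = $5,182.

$5,182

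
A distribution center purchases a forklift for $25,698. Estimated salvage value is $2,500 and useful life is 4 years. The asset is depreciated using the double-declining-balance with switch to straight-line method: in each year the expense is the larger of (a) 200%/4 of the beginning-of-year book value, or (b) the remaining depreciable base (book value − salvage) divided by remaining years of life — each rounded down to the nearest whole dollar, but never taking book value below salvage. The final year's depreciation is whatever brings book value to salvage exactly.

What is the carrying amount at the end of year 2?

Depreciable base = $25,698 − $2,500 = $23,198.
Year 1: DB = ⌊$25,698 × 200%/4⌋ = $12,849; SL = ⌊$23,198/4⌋ = $5,799 → take DB $12,849. Book value $12,849.
Year 2: DB = ⌊$12,849 × 200%/4⌋ = $6,424; SL = ⌊$10,349/3⌋ = $3,449 → take DB $6,424. Book value $6,425.

$6,425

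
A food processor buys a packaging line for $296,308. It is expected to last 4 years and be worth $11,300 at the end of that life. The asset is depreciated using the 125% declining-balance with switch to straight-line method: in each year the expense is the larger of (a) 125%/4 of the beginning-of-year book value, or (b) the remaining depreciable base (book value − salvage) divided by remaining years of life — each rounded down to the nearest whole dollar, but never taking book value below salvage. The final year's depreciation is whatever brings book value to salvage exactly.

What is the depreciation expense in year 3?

Depreciable base = $296,308 − $11,300 = $285,008.
Year 1: DB = ⌊$296,308 × 125%/4⌋ = $92,596; SL = ⌊$285,008/4⌋ = $71,252 → take DB $92,596. Book value $203,712.
Year 2: DB = ⌊$203,712 × 125%/4⌋ = $63,660; SL = ⌊$192,412/3⌋ = $64,137 → take SL $64,137. Book value $139,575.
Year 3: DB = ⌊$139,575 × 125%/4⌋ = $43,617; SL = ⌊$128,275/2⌋ = $64,137 → take SL $64,137. Book value $75,438.

$64,137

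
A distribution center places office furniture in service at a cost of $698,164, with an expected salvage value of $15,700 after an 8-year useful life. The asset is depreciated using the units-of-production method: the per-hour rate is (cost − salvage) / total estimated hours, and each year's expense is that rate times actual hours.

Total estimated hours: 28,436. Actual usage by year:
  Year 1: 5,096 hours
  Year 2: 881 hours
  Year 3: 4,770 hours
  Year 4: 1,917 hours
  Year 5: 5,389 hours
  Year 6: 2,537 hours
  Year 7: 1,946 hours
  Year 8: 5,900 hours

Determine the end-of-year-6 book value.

$204,004

Depreciable base = $698,164 − $15,700 = $682,464.
Rate = $682,464 / 28,436 hours = $24 per hour.
Year 1: 5,096 × $24 = $122,304. Book value $575,860.
Year 2: 881 × $24 = $21,144. Book value $554,716.
Year 3: 4,770 × $24 = $114,480. Book value $440,236.
Year 4: 1,917 × $24 = $46,008. Book value $394,228.
Year 5: 5,389 × $24 = $129,336. Book value $264,892.
Year 6: 2,537 × $24 = $60,888. Book value $204,004.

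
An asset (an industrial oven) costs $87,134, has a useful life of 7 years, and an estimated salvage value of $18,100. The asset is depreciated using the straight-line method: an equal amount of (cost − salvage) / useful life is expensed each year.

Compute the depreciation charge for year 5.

$9,862

Depreciable base = $87,134 − $18,100 = $69,034.
Annual expense = $69,034 / 7 = $9,862.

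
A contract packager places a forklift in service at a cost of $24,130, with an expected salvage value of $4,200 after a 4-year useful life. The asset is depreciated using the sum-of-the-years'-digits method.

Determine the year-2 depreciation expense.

Depreciable base = $24,130 − $4,200 = $19,930.
Sum of the years' digits = 4+3+2+1 = 10.
Year 1: $19,930 × 4/10 = $7,972. Book value $16,158.
Year 2: $19,930 × 3/10 = $5,979. Book value $10,179.

$5,979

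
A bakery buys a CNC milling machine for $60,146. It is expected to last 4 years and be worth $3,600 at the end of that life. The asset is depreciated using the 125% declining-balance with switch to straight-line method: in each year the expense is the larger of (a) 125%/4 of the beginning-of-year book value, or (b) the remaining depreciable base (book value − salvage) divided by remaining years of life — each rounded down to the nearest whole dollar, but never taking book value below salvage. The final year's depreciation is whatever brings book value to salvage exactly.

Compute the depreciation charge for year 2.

Depreciable base = $60,146 − $3,600 = $56,546.
Year 1: DB = ⌊$60,146 × 125%/4⌋ = $18,795; SL = ⌊$56,546/4⌋ = $14,136 → take DB $18,795. Book value $41,351.
Year 2: DB = ⌊$41,351 × 125%/4⌋ = $12,922; SL = ⌊$37,751/3⌋ = $12,583 → take DB $12,922. Book value $28,429.

$12,922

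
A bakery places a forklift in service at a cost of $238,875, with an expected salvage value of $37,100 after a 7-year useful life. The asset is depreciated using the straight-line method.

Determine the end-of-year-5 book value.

Depreciable base = $238,875 − $37,100 = $201,775.
Annual expense = $201,775 / 7 = $28,825.
End of year 1: book value $210,050.
End of year 2: book value $181,225.
End of year 3: book value $152,400.
End of year 4: book value $123,575.
End of year 5: book value $94,750.

$94,750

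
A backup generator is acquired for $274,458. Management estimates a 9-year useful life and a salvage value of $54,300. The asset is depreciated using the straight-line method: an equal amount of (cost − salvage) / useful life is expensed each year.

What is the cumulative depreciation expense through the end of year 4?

$97,848

Depreciable base = $274,458 − $54,300 = $220,158.
Annual expense = $220,158 / 9 = $24,462.
End of year 1: book value $249,996.
End of year 2: book value $225,534.
End of year 3: book value $201,072.
End of year 4: book value $176,610.
Accumulated through year 4 = $274,458 − $176,610 = $97,848.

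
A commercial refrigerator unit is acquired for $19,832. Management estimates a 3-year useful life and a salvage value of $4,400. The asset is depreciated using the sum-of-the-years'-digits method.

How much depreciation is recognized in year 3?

Depreciable base = $19,832 − $4,400 = $15,432.
Sum of the years' digits = 3+2+1 = 6.
Year 1: $15,432 × 3/6 = $7,716. Book value $12,116.
Year 2: $15,432 × 2/6 = $5,144. Book value $6,972.
Year 3: $15,432 × 1/6 = $2,572. Book value $4,400.

$2,572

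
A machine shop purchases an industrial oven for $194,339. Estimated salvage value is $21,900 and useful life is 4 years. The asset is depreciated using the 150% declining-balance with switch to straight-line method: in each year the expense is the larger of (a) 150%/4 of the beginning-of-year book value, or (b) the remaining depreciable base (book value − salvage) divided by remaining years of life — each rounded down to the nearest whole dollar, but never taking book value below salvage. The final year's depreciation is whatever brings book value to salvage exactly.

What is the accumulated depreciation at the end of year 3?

Depreciable base = $194,339 − $21,900 = $172,439.
Year 1: DB = ⌊$194,339 × 150%/4⌋ = $72,877; SL = ⌊$172,439/4⌋ = $43,109 → take DB $72,877. Book value $121,462.
Year 2: DB = ⌊$121,462 × 150%/4⌋ = $45,548; SL = ⌊$99,562/3⌋ = $33,187 → take DB $45,548. Book value $75,914.
Year 3: DB = ⌊$75,914 × 150%/4⌋ = $28,467; SL = ⌊$54,014/2⌋ = $27,007 → take DB $28,467. Book value $47,447.
Accumulated through year 3 = $194,339 − $47,447 = $146,892.

$146,892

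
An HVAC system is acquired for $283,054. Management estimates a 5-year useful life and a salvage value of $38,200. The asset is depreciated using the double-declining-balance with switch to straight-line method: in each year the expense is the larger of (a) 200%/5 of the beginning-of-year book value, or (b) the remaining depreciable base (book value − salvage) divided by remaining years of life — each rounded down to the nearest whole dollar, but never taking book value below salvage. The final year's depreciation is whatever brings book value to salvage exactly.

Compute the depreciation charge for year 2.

$67,933

Depreciable base = $283,054 − $38,200 = $244,854.
Year 1: DB = ⌊$283,054 × 200%/5⌋ = $113,221; SL = ⌊$244,854/5⌋ = $48,970 → take DB $113,221. Book value $169,833.
Year 2: DB = ⌊$169,833 × 200%/5⌋ = $67,933; SL = ⌊$131,633/4⌋ = $32,908 → take DB $67,933. Book value $101,900.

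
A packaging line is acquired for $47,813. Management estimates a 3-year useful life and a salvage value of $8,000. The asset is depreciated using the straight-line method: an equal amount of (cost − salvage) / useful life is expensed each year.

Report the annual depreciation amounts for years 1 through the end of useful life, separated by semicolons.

$13,271; $13,271; $13,271

Depreciable base = $47,813 − $8,000 = $39,813.
Annual expense = $39,813 / 3 = $13,271.
End of year 1: book value $34,542.
End of year 2: book value $21,271.
End of year 3: book value $8,000.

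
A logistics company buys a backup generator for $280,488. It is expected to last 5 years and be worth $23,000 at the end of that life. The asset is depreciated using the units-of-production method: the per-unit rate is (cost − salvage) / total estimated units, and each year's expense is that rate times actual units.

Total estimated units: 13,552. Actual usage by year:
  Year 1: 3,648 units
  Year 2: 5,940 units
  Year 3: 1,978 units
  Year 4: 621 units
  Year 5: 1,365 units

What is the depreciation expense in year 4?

$11,799

Depreciable base = $280,488 − $23,000 = $257,488.
Rate = $257,488 / 13,552 units = $19 per unit.
Year 1: 3,648 × $19 = $69,312. Book value $211,176.
Year 2: 5,940 × $19 = $112,860. Book value $98,316.
Year 3: 1,978 × $19 = $37,582. Book value $60,734.
Year 4: 621 × $19 = $11,799. Book value $48,935.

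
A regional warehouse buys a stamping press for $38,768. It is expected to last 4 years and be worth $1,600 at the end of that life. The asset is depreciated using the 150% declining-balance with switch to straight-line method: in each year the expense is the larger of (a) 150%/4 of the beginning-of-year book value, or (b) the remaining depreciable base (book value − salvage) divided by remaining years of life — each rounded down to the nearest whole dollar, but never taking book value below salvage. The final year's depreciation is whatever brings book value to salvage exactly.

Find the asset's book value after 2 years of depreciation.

Depreciable base = $38,768 − $1,600 = $37,168.
Year 1: DB = ⌊$38,768 × 150%/4⌋ = $14,538; SL = ⌊$37,168/4⌋ = $9,292 → take DB $14,538. Book value $24,230.
Year 2: DB = ⌊$24,230 × 150%/4⌋ = $9,086; SL = ⌊$22,630/3⌋ = $7,543 → take DB $9,086. Book value $15,144.

$15,144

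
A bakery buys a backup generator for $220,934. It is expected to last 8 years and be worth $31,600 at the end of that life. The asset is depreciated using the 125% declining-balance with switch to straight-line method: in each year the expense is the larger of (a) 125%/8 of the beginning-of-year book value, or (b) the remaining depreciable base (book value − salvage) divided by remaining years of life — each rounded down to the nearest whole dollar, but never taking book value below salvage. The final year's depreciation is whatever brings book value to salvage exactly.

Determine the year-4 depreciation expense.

Depreciable base = $220,934 − $31,600 = $189,334.
Year 1: DB = ⌊$220,934 × 125%/8⌋ = $34,520; SL = ⌊$189,334/8⌋ = $23,666 → take DB $34,520. Book value $186,414.
Year 2: DB = ⌊$186,414 × 125%/8⌋ = $29,127; SL = ⌊$154,814/7⌋ = $22,116 → take DB $29,127. Book value $157,287.
Year 3: DB = ⌊$157,287 × 125%/8⌋ = $24,576; SL = ⌊$125,687/6⌋ = $20,947 → take DB $24,576. Book value $132,711.
Year 4: DB = ⌊$132,711 × 125%/8⌋ = $20,736; SL = ⌊$101,111/5⌋ = $20,222 → take DB $20,736. Book value $111,975.

$20,736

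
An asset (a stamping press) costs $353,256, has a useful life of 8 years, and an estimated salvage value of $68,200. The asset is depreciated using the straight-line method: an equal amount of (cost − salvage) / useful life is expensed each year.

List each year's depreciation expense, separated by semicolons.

Depreciable base = $353,256 − $68,200 = $285,056.
Annual expense = $285,056 / 8 = $35,632.
End of year 1: book value $317,624.
End of year 2: book value $281,992.
End of year 3: book value $246,360.
End of year 4: book value $210,728.
End of year 5: book value $175,096.
End of year 6: book value $139,464.
End of year 7: book value $103,832.
End of year 8: book value $68,200.

$35,632; $35,632; $35,632; $35,632; $35,632; $35,632; $35,632; $35,632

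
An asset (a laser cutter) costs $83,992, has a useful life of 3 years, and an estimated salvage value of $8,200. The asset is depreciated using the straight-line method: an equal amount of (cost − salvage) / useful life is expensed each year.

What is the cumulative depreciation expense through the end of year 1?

$25,264

Depreciable base = $83,992 − $8,200 = $75,792.
Annual expense = $75,792 / 3 = $25,264.
End of year 1: book value $58,728.
Accumulated through year 1 = $83,992 − $58,728 = $25,264.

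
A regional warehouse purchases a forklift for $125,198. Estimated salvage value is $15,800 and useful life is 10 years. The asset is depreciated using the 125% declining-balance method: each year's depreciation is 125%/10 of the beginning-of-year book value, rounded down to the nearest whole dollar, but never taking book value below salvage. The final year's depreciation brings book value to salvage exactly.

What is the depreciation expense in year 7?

Depreciable base = $125,198 − $15,800 = $109,398.
Year 1: ⌊$125,198 × 125%/10⌋ = $15,649. Book value $109,549.
Year 2: ⌊$109,549 × 125%/10⌋ = $13,693. Book value $95,856.
Year 3: ⌊$95,856 × 125%/10⌋ = $11,982. Book value $83,874.
Year 4: ⌊$83,874 × 125%/10⌋ = $10,484. Book value $73,390.
Year 5: ⌊$73,390 × 125%/10⌋ = $9,173. Book value $64,217.
Year 6: ⌊$64,217 × 125%/10⌋ = $8,027. Book value $56,190.
Year 7: ⌊$56,190 × 125%/10⌋ = $7,023. Book value $49,167.

$7,023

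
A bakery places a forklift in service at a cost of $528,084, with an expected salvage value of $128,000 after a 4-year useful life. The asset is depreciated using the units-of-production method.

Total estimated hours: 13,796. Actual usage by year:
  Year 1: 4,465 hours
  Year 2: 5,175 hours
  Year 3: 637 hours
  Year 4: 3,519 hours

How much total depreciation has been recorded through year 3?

Depreciable base = $528,084 − $128,000 = $400,084.
Rate = $400,084 / 13,796 hours = $29 per hour.
Year 1: 4,465 × $29 = $129,485. Book value $398,599.
Year 2: 5,175 × $29 = $150,075. Book value $248,524.
Year 3: 637 × $29 = $18,473. Book value $230,051.
Accumulated through year 3 = $528,084 − $230,051 = $298,033.

$298,033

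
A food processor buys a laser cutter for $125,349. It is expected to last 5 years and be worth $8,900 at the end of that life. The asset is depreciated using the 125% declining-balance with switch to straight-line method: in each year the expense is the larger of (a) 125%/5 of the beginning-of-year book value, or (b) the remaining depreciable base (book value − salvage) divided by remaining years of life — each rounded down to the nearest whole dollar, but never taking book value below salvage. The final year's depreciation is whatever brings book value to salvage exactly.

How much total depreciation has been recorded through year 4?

Depreciable base = $125,349 − $8,900 = $116,449.
Year 1: DB = ⌊$125,349 × 125%/5⌋ = $31,337; SL = ⌊$116,449/5⌋ = $23,289 → take DB $31,337. Book value $94,012.
Year 2: DB = ⌊$94,012 × 125%/5⌋ = $23,503; SL = ⌊$85,112/4⌋ = $21,278 → take DB $23,503. Book value $70,509.
Year 3: DB = ⌊$70,509 × 125%/5⌋ = $17,627; SL = ⌊$61,609/3⌋ = $20,536 → take SL $20,536. Book value $49,973.
Year 4: DB = ⌊$49,973 × 125%/5⌋ = $12,493; SL = ⌊$41,073/2⌋ = $20,536 → take SL $20,536. Book value $29,437.
Accumulated through year 4 = $125,349 − $29,437 = $95,912.

$95,912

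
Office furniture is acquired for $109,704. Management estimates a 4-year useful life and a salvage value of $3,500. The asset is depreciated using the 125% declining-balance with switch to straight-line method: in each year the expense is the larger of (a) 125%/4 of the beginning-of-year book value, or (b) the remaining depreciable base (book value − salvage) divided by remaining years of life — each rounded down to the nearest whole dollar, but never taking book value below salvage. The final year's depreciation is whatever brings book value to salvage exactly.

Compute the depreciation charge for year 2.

Depreciable base = $109,704 − $3,500 = $106,204.
Year 1: DB = ⌊$109,704 × 125%/4⌋ = $34,282; SL = ⌊$106,204/4⌋ = $26,551 → take DB $34,282. Book value $75,422.
Year 2: DB = ⌊$75,422 × 125%/4⌋ = $23,569; SL = ⌊$71,922/3⌋ = $23,974 → take SL $23,974. Book value $51,448.

$23,974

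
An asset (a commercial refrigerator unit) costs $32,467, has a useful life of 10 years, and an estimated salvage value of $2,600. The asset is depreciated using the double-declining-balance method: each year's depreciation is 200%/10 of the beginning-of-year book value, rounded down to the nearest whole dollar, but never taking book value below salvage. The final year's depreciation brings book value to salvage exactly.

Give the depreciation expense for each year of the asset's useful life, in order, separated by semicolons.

$6,493; $5,194; $4,156; $3,324; $2,660; $2,128; $1,702; $1,362; $1,089; $1,759

Depreciable base = $32,467 − $2,600 = $29,867.
Year 1: ⌊$32,467 × 200%/10⌋ = $6,493. Book value $25,974.
Year 2: ⌊$25,974 × 200%/10⌋ = $5,194. Book value $20,780.
Year 3: ⌊$20,780 × 200%/10⌋ = $4,156. Book value $16,624.
Year 4: ⌊$16,624 × 200%/10⌋ = $3,324. Book value $13,300.
Year 5: ⌊$13,300 × 200%/10⌋ = $2,660. Book value $10,640.
Year 6: ⌊$10,640 × 200%/10⌋ = $2,128. Book value $8,512.
Year 7: ⌊$8,512 × 200%/10⌋ = $1,702. Book value $6,810.
Year 8: ⌊$6,810 × 200%/10⌋ = $1,362. Book value $5,448.
Year 9: ⌊$5,448 × 200%/10⌋ = $1,089. Book value $4,359.
Year 10 (final): $4,359 − $2,600 = $1,759. Book value $2,600.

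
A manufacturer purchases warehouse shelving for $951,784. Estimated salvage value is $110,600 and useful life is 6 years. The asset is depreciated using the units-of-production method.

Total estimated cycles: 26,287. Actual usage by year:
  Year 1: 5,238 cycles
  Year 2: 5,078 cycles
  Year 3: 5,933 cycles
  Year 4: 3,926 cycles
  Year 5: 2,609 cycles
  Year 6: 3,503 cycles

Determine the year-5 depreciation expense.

$83,488

Depreciable base = $951,784 − $110,600 = $841,184.
Rate = $841,184 / 26,287 cycles = $32 per cycle.
Year 1: 5,238 × $32 = $167,616. Book value $784,168.
Year 2: 5,078 × $32 = $162,496. Book value $621,672.
Year 3: 5,933 × $32 = $189,856. Book value $431,816.
Year 4: 3,926 × $32 = $125,632. Book value $306,184.
Year 5: 2,609 × $32 = $83,488. Book value $222,696.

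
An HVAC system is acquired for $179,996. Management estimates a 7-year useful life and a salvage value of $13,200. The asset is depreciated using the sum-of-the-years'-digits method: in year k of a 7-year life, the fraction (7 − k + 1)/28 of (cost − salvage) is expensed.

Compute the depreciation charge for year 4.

$23,828

Depreciable base = $179,996 − $13,200 = $166,796.
Sum of the years' digits = 7+6+5+4+3+2+1 = 28.
Year 1: $166,796 × 7/28 = $41,699. Book value $138,297.
Year 2: $166,796 × 6/28 = $35,742. Book value $102,555.
Year 3: $166,796 × 5/28 = $29,785. Book value $72,770.
Year 4: $166,796 × 4/28 = $23,828. Book value $48,942.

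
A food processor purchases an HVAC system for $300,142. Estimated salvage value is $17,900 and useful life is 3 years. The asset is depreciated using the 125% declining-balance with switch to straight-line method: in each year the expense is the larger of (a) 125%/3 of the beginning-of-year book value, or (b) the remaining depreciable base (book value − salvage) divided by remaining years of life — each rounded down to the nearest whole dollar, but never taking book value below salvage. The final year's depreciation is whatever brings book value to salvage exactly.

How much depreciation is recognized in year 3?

Depreciable base = $300,142 − $17,900 = $282,242.
Year 1: DB = ⌊$300,142 × 125%/3⌋ = $125,059; SL = ⌊$282,242/3⌋ = $94,080 → take DB $125,059. Book value $175,083.
Year 2: DB = ⌊$175,083 × 125%/3⌋ = $72,951; SL = ⌊$157,183/2⌋ = $78,591 → take SL $78,591. Book value $96,492.
Year 3 (final): $96,492 − $17,900 = $78,592. Book value $17,900.

$78,592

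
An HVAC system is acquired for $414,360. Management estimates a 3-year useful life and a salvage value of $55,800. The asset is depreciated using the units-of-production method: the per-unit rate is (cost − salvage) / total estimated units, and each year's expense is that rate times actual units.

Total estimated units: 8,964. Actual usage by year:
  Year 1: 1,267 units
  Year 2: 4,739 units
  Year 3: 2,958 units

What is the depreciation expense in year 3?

Depreciable base = $414,360 − $55,800 = $358,560.
Rate = $358,560 / 8,964 units = $40 per unit.
Year 1: 1,267 × $40 = $50,680. Book value $363,680.
Year 2: 4,739 × $40 = $189,560. Book value $174,120.
Year 3: 2,958 × $40 = $118,320. Book value $55,800.

$118,320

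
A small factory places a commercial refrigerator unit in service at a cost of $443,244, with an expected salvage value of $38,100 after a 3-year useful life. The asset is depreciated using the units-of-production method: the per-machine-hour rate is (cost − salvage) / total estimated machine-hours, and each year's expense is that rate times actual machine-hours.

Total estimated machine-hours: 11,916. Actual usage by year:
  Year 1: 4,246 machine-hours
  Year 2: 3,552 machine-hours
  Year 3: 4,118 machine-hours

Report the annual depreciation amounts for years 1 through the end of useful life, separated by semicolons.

$144,364; $120,768; $140,012

Depreciable base = $443,244 − $38,100 = $405,144.
Rate = $405,144 / 11,916 machine-hours = $34 per machine-hour.
Year 1: 4,246 × $34 = $144,364. Book value $298,880.
Year 2: 3,552 × $34 = $120,768. Book value $178,112.
Year 3: 4,118 × $34 = $140,012. Book value $38,100.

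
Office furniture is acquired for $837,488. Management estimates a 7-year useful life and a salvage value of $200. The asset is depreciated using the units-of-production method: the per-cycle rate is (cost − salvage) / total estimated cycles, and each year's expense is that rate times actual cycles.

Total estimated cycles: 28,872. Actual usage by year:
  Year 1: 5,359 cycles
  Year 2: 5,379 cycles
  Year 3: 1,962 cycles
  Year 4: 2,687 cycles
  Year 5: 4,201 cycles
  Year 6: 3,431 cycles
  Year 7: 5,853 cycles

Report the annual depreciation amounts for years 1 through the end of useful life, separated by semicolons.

$155,411; $155,991; $56,898; $77,923; $121,829; $99,499; $169,737

Depreciable base = $837,488 − $200 = $837,288.
Rate = $837,288 / 28,872 cycles = $29 per cycle.
Year 1: 5,359 × $29 = $155,411. Book value $682,077.
Year 2: 5,379 × $29 = $155,991. Book value $526,086.
Year 3: 1,962 × $29 = $56,898. Book value $469,188.
Year 4: 2,687 × $29 = $77,923. Book value $391,265.
Year 5: 4,201 × $29 = $121,829. Book value $269,436.
Year 6: 3,431 × $29 = $99,499. Book value $169,937.
Year 7: 5,853 × $29 = $169,737. Book value $200.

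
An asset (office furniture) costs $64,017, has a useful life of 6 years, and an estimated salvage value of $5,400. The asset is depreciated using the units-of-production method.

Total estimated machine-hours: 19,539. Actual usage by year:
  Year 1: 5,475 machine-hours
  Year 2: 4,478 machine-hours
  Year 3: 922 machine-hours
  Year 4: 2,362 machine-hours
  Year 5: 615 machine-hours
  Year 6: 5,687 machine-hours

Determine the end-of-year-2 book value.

$34,158

Depreciable base = $64,017 − $5,400 = $58,617.
Rate = $58,617 / 19,539 machine-hours = $3 per machine-hour.
Year 1: 5,475 × $3 = $16,425. Book value $47,592.
Year 2: 4,478 × $3 = $13,434. Book value $34,158.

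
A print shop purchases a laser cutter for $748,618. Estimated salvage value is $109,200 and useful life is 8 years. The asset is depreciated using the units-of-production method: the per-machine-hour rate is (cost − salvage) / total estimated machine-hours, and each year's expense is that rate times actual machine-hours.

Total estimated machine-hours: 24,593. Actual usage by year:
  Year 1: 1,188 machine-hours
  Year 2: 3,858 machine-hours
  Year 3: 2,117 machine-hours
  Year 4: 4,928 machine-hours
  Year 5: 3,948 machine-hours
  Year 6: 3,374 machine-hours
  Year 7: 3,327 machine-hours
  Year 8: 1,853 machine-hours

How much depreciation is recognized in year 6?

Depreciable base = $748,618 − $109,200 = $639,418.
Rate = $639,418 / 24,593 machine-hours = $26 per machine-hour.
Year 1: 1,188 × $26 = $30,888. Book value $717,730.
Year 2: 3,858 × $26 = $100,308. Book value $617,422.
Year 3: 2,117 × $26 = $55,042. Book value $562,380.
Year 4: 4,928 × $26 = $128,128. Book value $434,252.
Year 5: 3,948 × $26 = $102,648. Book value $331,604.
Year 6: 3,374 × $26 = $87,724. Book value $243,880.

$87,724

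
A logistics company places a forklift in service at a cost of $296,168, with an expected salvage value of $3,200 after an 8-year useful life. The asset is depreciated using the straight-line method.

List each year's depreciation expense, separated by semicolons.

$36,621; $36,621; $36,621; $36,621; $36,621; $36,621; $36,621; $36,621

Depreciable base = $296,168 − $3,200 = $292,968.
Annual expense = $292,968 / 8 = $36,621.
End of year 1: book value $259,547.
End of year 2: book value $222,926.
End of year 3: book value $186,305.
End of year 4: book value $149,684.
End of year 5: book value $113,063.
End of year 6: book value $76,442.
End of year 7: book value $39,821.
End of year 8: book value $3,200.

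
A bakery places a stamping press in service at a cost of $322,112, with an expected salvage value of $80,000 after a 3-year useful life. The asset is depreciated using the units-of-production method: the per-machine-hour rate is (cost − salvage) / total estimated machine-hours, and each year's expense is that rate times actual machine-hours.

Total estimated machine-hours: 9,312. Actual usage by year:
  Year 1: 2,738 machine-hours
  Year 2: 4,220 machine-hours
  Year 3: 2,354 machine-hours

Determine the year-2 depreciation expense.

Depreciable base = $322,112 − $80,000 = $242,112.
Rate = $242,112 / 9,312 machine-hours = $26 per machine-hour.
Year 1: 2,738 × $26 = $71,188. Book value $250,924.
Year 2: 4,220 × $26 = $109,720. Book value $141,204.

$109,720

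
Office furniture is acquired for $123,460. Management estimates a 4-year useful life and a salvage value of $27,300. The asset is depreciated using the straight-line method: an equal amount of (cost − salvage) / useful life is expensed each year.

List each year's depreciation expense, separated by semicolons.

$24,040; $24,040; $24,040; $24,040

Depreciable base = $123,460 − $27,300 = $96,160.
Annual expense = $96,160 / 4 = $24,040.
End of year 1: book value $99,420.
End of year 2: book value $75,380.
End of year 3: book value $51,340.
End of year 4: book value $27,300.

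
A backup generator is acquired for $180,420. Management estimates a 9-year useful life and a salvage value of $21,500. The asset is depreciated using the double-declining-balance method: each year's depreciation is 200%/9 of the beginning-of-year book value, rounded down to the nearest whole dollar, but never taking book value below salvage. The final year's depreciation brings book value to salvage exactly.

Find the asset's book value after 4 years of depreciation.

$66,026

Depreciable base = $180,420 − $21,500 = $158,920.
Year 1: ⌊$180,420 × 200%/9⌋ = $40,093. Book value $140,327.
Year 2: ⌊$140,327 × 200%/9⌋ = $31,183. Book value $109,144.
Year 3: ⌊$109,144 × 200%/9⌋ = $24,254. Book value $84,890.
Year 4: ⌊$84,890 × 200%/9⌋ = $18,864. Book value $66,026.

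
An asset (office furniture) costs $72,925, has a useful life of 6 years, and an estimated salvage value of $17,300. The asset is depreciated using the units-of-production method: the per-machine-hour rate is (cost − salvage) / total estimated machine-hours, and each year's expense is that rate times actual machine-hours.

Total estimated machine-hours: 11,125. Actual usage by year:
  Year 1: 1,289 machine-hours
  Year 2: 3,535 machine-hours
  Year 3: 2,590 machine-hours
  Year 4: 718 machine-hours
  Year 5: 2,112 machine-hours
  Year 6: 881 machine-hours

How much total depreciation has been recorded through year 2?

$24,120

Depreciable base = $72,925 − $17,300 = $55,625.
Rate = $55,625 / 11,125 machine-hours = $5 per machine-hour.
Year 1: 1,289 × $5 = $6,445. Book value $66,480.
Year 2: 3,535 × $5 = $17,675. Book value $48,805.
Accumulated through year 2 = $72,925 − $48,805 = $24,120.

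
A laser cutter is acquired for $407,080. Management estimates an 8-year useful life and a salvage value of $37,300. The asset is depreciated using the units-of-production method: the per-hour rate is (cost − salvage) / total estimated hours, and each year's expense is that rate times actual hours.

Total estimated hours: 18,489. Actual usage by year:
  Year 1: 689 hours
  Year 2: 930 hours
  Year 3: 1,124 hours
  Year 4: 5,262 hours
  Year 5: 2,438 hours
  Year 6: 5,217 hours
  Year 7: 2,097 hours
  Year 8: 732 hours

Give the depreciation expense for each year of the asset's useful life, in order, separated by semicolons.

$13,780; $18,600; $22,480; $105,240; $48,760; $104,340; $41,940; $14,640

Depreciable base = $407,080 − $37,300 = $369,780.
Rate = $369,780 / 18,489 hours = $20 per hour.
Year 1: 689 × $20 = $13,780. Book value $393,300.
Year 2: 930 × $20 = $18,600. Book value $374,700.
Year 3: 1,124 × $20 = $22,480. Book value $352,220.
Year 4: 5,262 × $20 = $105,240. Book value $246,980.
Year 5: 2,438 × $20 = $48,760. Book value $198,220.
Year 6: 5,217 × $20 = $104,340. Book value $93,880.
Year 7: 2,097 × $20 = $41,940. Book value $51,940.
Year 8: 732 × $20 = $14,640. Book value $37,300.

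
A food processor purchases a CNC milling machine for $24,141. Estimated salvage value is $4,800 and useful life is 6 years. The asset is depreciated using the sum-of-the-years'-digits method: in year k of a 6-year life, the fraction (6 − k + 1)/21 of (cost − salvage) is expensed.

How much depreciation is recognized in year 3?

Depreciable base = $24,141 − $4,800 = $19,341.
Sum of the years' digits = 6+5+4+3+2+1 = 21.
Year 1: $19,341 × 6/21 = $5,526. Book value $18,615.
Year 2: $19,341 × 5/21 = $4,605. Book value $14,010.
Year 3: $19,341 × 4/21 = $3,684. Book value $10,326.

$3,684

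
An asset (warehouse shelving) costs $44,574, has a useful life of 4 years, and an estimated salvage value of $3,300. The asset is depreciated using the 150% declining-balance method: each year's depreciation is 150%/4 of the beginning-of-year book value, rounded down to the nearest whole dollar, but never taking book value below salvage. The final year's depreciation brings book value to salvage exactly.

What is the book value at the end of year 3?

Depreciable base = $44,574 − $3,300 = $41,274.
Year 1: ⌊$44,574 × 150%/4⌋ = $16,715. Book value $27,859.
Year 2: ⌊$27,859 × 150%/4⌋ = $10,447. Book value $17,412.
Year 3: ⌊$17,412 × 150%/4⌋ = $6,529. Book value $10,883.

$10,883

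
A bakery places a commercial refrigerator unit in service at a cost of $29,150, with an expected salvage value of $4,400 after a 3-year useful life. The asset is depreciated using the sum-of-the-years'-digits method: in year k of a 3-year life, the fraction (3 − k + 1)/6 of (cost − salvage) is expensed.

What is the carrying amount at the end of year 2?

$8,525

Depreciable base = $29,150 − $4,400 = $24,750.
Sum of the years' digits = 3+2+1 = 6.
Year 1: $24,750 × 3/6 = $12,375. Book value $16,775.
Year 2: $24,750 × 2/6 = $8,250. Book value $8,525.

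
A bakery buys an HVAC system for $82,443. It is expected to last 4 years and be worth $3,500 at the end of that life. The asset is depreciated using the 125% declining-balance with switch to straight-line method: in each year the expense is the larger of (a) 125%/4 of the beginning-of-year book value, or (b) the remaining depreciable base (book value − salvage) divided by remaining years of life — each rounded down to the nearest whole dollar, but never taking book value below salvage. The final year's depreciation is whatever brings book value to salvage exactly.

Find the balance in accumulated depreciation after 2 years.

Depreciable base = $82,443 − $3,500 = $78,943.
Year 1: DB = ⌊$82,443 × 125%/4⌋ = $25,763; SL = ⌊$78,943/4⌋ = $19,735 → take DB $25,763. Book value $56,680.
Year 2: DB = ⌊$56,680 × 125%/4⌋ = $17,712; SL = ⌊$53,180/3⌋ = $17,726 → take SL $17,726. Book value $38,954.
Accumulated through year 2 = $82,443 − $38,954 = $43,489.

$43,489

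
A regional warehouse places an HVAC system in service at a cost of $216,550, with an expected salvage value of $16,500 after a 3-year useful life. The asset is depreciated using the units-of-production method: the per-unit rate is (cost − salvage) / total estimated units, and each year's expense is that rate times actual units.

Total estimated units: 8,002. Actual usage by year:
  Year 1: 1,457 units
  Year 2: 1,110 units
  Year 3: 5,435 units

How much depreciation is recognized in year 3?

Depreciable base = $216,550 − $16,500 = $200,050.
Rate = $200,050 / 8,002 units = $25 per unit.
Year 1: 1,457 × $25 = $36,425. Book value $180,125.
Year 2: 1,110 × $25 = $27,750. Book value $152,375.
Year 3: 5,435 × $25 = $135,875. Book value $16,500.

$135,875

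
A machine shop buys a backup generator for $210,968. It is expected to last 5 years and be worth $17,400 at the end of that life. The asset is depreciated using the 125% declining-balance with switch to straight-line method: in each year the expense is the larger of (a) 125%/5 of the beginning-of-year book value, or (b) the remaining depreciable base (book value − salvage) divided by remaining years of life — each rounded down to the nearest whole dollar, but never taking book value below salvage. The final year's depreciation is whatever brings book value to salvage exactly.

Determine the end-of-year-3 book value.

$84,914

Depreciable base = $210,968 − $17,400 = $193,568.
Year 1: DB = ⌊$210,968 × 125%/5⌋ = $52,742; SL = ⌊$193,568/5⌋ = $38,713 → take DB $52,742. Book value $158,226.
Year 2: DB = ⌊$158,226 × 125%/5⌋ = $39,556; SL = ⌊$140,826/4⌋ = $35,206 → take DB $39,556. Book value $118,670.
Year 3: DB = ⌊$118,670 × 125%/5⌋ = $29,667; SL = ⌊$101,270/3⌋ = $33,756 → take SL $33,756. Book value $84,914.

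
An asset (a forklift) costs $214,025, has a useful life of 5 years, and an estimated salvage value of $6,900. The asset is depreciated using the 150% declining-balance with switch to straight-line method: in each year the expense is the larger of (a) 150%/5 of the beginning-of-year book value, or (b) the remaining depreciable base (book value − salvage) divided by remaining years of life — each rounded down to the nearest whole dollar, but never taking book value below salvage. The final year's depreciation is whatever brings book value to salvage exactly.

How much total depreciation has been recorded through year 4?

Depreciable base = $214,025 − $6,900 = $207,125.
Year 1: DB = ⌊$214,025 × 150%/5⌋ = $64,207; SL = ⌊$207,125/5⌋ = $41,425 → take DB $64,207. Book value $149,818.
Year 2: DB = ⌊$149,818 × 150%/5⌋ = $44,945; SL = ⌊$142,918/4⌋ = $35,729 → take DB $44,945. Book value $104,873.
Year 3: DB = ⌊$104,873 × 150%/5⌋ = $31,461; SL = ⌊$97,973/3⌋ = $32,657 → take SL $32,657. Book value $72,216.
Year 4: DB = ⌊$72,216 × 150%/5⌋ = $21,664; SL = ⌊$65,316/2⌋ = $32,658 → take SL $32,658. Book value $39,558.
Accumulated through year 4 = $214,025 − $39,558 = $174,467.

$174,467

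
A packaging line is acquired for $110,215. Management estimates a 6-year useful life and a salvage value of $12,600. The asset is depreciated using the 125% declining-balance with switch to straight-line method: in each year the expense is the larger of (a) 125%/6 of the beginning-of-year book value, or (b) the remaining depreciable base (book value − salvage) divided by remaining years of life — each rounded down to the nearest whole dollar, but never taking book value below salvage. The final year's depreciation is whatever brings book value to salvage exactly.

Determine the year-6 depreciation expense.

Depreciable base = $110,215 − $12,600 = $97,615.
Year 1: DB = ⌊$110,215 × 125%/6⌋ = $22,961; SL = ⌊$97,615/6⌋ = $16,269 → take DB $22,961. Book value $87,254.
Year 2: DB = ⌊$87,254 × 125%/6⌋ = $18,177; SL = ⌊$74,654/5⌋ = $14,930 → take DB $18,177. Book value $69,077.
Year 3: DB = ⌊$69,077 × 125%/6⌋ = $14,391; SL = ⌊$56,477/4⌋ = $14,119 → take DB $14,391. Book value $54,686.
Year 4: DB = ⌊$54,686 × 125%/6⌋ = $11,392; SL = ⌊$42,086/3⌋ = $14,028 → take SL $14,028. Book value $40,658.
Year 5: DB = ⌊$40,658 × 125%/6⌋ = $8,470; SL = ⌊$28,058/2⌋ = $14,029 → take SL $14,029. Book value $26,629.
Year 6 (final): $26,629 − $12,600 = $14,029. Book value $12,600.

$14,029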